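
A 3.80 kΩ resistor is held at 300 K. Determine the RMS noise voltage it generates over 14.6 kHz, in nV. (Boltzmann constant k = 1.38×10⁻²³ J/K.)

V_n = √(4kTRB)
4kTRB = 4 × 1.38×10⁻²³ × 300 × 3.80×10³ × 1.46×10⁴ = 9.19×10⁻¹³ V²
V_n = √(9.19×10⁻¹³) = 9.59×10⁻⁷ V = 959 nV

959 nV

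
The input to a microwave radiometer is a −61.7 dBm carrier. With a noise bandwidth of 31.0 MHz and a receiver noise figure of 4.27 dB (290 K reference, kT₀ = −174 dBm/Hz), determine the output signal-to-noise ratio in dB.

33.1 dB

Noise floor: N = −174 + 10 log₁₀(B) + NF
10 log₁₀(3.10×10⁷) = 74.91 dB
N = −174 + 74.91 + 4.27 = −94.82 dBm
SNR = P_sig − N = −61.7 − (−94.82) = 33.12 dB → 33.1 dB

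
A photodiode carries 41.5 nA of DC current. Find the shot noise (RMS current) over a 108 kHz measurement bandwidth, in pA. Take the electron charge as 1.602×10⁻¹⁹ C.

I_n = √(2qI·B)
2qI·B = 2 × 1.602×10⁻¹⁹ × 4.15×10⁻⁸ × 1.08×10⁵ = 1.44×10⁻²¹ A²
I_n = √(1.44×10⁻²¹) = 3.79×10⁻¹¹ A = 37.9 pA

37.9 pA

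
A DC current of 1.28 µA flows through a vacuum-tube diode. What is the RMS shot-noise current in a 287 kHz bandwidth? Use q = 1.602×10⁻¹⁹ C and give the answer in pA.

343 pA

I_n = √(2qI·B)
2qI·B = 2 × 1.602×10⁻¹⁹ × 1.28×10⁻⁶ × 2.87×10⁵ = 1.18×10⁻¹⁹ A²
I_n = √(1.18×10⁻¹⁹) = 3.43×10⁻¹⁰ A = 343 pA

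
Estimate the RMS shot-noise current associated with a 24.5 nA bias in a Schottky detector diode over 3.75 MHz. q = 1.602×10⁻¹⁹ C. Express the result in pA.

I_n = √(2qI·B)
2qI·B = 2 × 1.602×10⁻¹⁹ × 2.45×10⁻⁸ × 3.75×10⁶ = 2.94×10⁻²⁰ A²
I_n = √(2.94×10⁻²⁰) = 1.72×10⁻¹⁰ A = 172 pA

172 pA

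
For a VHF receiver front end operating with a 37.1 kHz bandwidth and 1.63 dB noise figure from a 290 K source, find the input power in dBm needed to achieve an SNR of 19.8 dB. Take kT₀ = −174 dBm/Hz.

−106.9 dBm

Sensitivity = −174 + 10 log₁₀(B) + NF + SNR_min
= −174 + 45.69 + 1.63 + 19.8
= −106.88 dBm → −106.9 dBm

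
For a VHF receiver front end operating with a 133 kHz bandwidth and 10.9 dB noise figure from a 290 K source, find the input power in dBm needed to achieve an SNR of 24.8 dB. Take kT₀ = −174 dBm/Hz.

−87.1 dBm

Sensitivity = −174 + 10 log₁₀(B) + NF + SNR_min
= −174 + 51.24 + 10.9 + 24.8
= −87.06 dBm → −87.1 dBm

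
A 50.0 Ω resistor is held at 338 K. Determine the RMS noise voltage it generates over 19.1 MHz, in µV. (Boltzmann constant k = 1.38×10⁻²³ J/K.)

V_n = √(4kTRB)
4kTRB = 4 × 1.38×10⁻²³ × 338 × 5.00×10¹ × 1.91×10⁷ = 1.78×10⁻¹¹ V²
V_n = √(1.78×10⁻¹¹) = 4.22×10⁻⁶ V = 4.22 µV

4.22 µV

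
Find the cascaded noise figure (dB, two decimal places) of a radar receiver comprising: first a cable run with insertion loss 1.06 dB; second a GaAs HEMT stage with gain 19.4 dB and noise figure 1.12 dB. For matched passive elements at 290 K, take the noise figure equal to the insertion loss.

Convert to linear (a loss of L dB is a gain of −L dB): F_i = 10^(NF_i/10), G_i = 10^(G_i,dB/10)
  Stage 1: F_1 = 10^(1.06/10) = 1.276, G_1 = 10^(−1.06/10) = 0.7834
  Stage 2: F_2 = 10^(1.12/10) = 1.294, G_2 = 10^(19.4/10) = 87.10
Friis cascade:
  F = 1.276 + (1.294 − 1)/0.7834 = 1.652
NF = 10 log₁₀(1.652) = 2.18 dB

2.18 dB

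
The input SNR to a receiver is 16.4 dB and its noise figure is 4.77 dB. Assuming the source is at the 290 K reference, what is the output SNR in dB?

By definition F = SNR_in/SNR_out, so in dB: SNR_out = SNR_in − NF
SNR_out = 16.4 − 4.77 = 11.63 dB

11.63 dB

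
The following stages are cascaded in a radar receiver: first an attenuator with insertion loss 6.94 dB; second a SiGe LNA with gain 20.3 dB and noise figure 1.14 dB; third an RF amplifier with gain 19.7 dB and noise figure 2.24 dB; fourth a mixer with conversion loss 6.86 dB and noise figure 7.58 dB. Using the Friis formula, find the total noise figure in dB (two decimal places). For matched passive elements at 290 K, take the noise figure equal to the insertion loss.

8.10 dB

Convert to linear (a loss of L dB is a gain of −L dB): F_i = 10^(NF_i/10), G_i = 10^(G_i,dB/10)
  Stage 1: F_1 = 10^(6.94/10) = 4.943, G_1 = 10^(−6.94/10) = 0.2023
  Stage 2: F_2 = 10^(1.14/10) = 1.300, G_2 = 10^(20.3/10) = 107.2
  Stage 3: F_3 = 10^(2.24/10) = 1.675, G_3 = 10^(19.7/10) = 93.33
  Stage 4: F_4 = 10^(7.58/10) = 5.728, G_4 = 10^(−6.86/10) = 0.2061
Friis cascade:
  F = 4.943 + (1.300 − 1)/0.2023 + (1.675 − 1)/21.68 + (5.728 − 1)/2023 = 6.460
NF = 10 log₁₀(6.460) = 8.10 dB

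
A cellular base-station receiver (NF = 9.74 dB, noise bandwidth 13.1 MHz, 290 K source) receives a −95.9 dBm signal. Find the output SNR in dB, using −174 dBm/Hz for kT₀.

Noise floor: N = −174 + 10 log₁₀(B) + NF
10 log₁₀(1.31×10⁷) = 71.17 dB
N = −174 + 71.17 + 9.74 = −93.09 dBm
SNR = P_sig − N = −95.9 − (−93.09) = −2.81 dB → −2.8 dB

−2.8 dB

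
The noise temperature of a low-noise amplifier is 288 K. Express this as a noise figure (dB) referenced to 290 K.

F = 1 + T_e/T₀ = 1 + 288/290 = 1.9931
NF = 10 log₁₀(1.9931) = 3.00 dB

3.00 dB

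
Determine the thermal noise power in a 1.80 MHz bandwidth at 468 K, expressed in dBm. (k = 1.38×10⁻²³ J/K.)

−109.3 dBm

P_n = kTB = 1.38×10⁻²³ × 468 × 1.80×10⁶ = 1.16×10⁻¹⁴ W
In dBm: 10 log₁₀(1.16×10⁻¹⁴ / 10⁻³) = −109.3 dBm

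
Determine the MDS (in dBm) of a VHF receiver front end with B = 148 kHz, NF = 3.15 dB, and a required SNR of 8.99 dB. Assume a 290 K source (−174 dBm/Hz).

Sensitivity = −174 + 10 log₁₀(B) + NF + SNR_min
= −174 + 51.7 + 3.15 + 8.99
= −110.16 dBm → −110.2 dBm

−110.2 dBm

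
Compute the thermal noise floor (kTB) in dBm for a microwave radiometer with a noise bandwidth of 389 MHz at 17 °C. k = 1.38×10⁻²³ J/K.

−88.1 dBm

T = 17 °C + 273.15 = 290.15 K
P_n = kTB = 1.38×10⁻²³ × 290.15 × 3.89×10⁸ = 1.56×10⁻¹² W
In dBm: 10 log₁₀(1.56×10⁻¹² / 10⁻³) = −88.1 dBm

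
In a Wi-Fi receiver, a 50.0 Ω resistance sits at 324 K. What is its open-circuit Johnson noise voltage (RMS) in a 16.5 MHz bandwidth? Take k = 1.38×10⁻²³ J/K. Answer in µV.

3.84 µV

V_n = √(4kTRB)
4kTRB = 4 × 1.38×10⁻²³ × 324 × 5.00×10¹ × 1.65×10⁷ = 1.48×10⁻¹¹ V²
V_n = √(1.48×10⁻¹¹) = 3.84×10⁻⁶ V = 3.84 µV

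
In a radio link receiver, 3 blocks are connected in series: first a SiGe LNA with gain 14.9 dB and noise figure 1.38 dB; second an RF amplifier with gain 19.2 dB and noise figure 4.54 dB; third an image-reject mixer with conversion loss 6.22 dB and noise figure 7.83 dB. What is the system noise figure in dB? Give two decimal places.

1.57 dB

Convert to linear (a loss of L dB is a gain of −L dB): F_i = 10^(NF_i/10), G_i = 10^(G_i,dB/10)
  Stage 1: F_1 = 10^(1.38/10) = 1.374, G_1 = 10^(14.9/10) = 30.90
  Stage 2: F_2 = 10^(4.54/10) = 2.844, G_2 = 10^(19.2/10) = 83.18
  Stage 3: F_3 = 10^(7.83/10) = 6.067, G_3 = 10^(−6.22/10) = 0.2388
Friis cascade:
  F = 1.374 + (2.844 − 1)/30.90 + (6.067 − 1)/2570 = 1.436
NF = 10 log₁₀(1.436) = 1.57 dB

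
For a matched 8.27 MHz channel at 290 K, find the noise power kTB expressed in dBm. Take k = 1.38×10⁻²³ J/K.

−104.8 dBm

P_n = kTB = 1.38×10⁻²³ × 290 × 8.27×10⁶ = 3.31×10⁻¹⁴ W
In dBm: 10 log₁₀(3.31×10⁻¹⁴ / 10⁻³) = −104.8 dBm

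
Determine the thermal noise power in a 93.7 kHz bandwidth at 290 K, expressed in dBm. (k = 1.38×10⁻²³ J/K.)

P_n = kTB = 1.38×10⁻²³ × 290 × 9.37×10⁴ = 3.75×10⁻¹⁶ W
In dBm: 10 log₁₀(3.75×10⁻¹⁶ / 10⁻³) = −124.3 dBm

−124.3 dBm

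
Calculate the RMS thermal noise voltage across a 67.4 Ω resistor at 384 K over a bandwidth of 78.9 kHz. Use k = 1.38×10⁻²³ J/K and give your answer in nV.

V_n = √(4kTRB)
4kTRB = 4 × 1.38×10⁻²³ × 384 × 6.74×10¹ × 7.89×10⁴ = 1.13×10⁻¹³ V²
V_n = √(1.13×10⁻¹³) = 3.36×10⁻⁷ V = 336 nV

336 nV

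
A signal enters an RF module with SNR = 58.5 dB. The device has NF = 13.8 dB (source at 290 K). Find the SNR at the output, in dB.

By definition F = SNR_in/SNR_out, so in dB: SNR_out = SNR_in − NF
SNR_out = 58.5 − 13.8 = 44.7 dB

44.7 dB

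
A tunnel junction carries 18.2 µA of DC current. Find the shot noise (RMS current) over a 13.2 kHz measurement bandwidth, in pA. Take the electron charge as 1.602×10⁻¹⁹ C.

I_n = √(2qI·B)
2qI·B = 2 × 1.602×10⁻¹⁹ × 1.82×10⁻⁵ × 1.32×10⁴ = 7.70×10⁻²⁰ A²
I_n = √(7.70×10⁻²⁰) = 2.77×10⁻¹⁰ A = 277 pA

277 pA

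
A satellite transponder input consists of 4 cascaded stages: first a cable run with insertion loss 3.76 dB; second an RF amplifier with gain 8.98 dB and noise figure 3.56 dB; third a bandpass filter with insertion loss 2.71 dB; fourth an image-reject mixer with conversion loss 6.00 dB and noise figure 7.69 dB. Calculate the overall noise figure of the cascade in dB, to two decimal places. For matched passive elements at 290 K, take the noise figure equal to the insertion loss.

9.24 dB

Convert to linear (a loss of L dB is a gain of −L dB): F_i = 10^(NF_i/10), G_i = 10^(G_i,dB/10)
  Stage 1: F_1 = 10^(3.76/10) = 2.377, G_1 = 10^(−3.76/10) = 0.4207
  Stage 2: F_2 = 10^(3.56/10) = 2.270, G_2 = 10^(8.98/10) = 7.907
  Stage 3: F_3 = 10^(2.71/10) = 1.866, G_3 = 10^(−2.71/10) = 0.5358
  Stage 4: F_4 = 10^(7.69/10) = 5.875, G_4 = 10^(−6.00/10) = 0.2512
Friis cascade:
  F = 2.377 + (2.270 − 1)/0.4207 + (1.866 − 1)/3.327 + (5.875 − 1)/1.782 = 8.391
NF = 10 log₁₀(8.391) = 9.24 dB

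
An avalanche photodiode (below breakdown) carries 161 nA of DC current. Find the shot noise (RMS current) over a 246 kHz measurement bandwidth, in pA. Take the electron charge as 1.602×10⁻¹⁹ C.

I_n = √(2qI·B)
2qI·B = 2 × 1.602×10⁻¹⁹ × 1.61×10⁻⁷ × 2.46×10⁵ = 1.27×10⁻²⁰ A²
I_n = √(1.27×10⁻²⁰) = 1.13×10⁻¹⁰ A = 113 pA

113 pA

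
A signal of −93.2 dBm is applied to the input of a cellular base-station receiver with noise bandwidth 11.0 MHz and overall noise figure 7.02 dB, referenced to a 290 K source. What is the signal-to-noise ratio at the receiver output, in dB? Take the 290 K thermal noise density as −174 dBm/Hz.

Noise floor: N = −174 + 10 log₁₀(B) + NF
10 log₁₀(1.10×10⁷) = 70.41 dB
N = −174 + 70.41 + 7.02 = −96.57 dBm
SNR = P_sig − N = −93.2 − (−96.57) = 3.37 dB → 3.4 dB

3.4 dB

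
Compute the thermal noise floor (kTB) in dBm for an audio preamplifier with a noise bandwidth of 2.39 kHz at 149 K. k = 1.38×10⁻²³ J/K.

−143.1 dBm

P_n = kTB = 1.38×10⁻²³ × 149 × 2.39×10³ = 4.91×10⁻¹⁸ W
In dBm: 10 log₁₀(4.91×10⁻¹⁸ / 10⁻³) = −143.1 dBm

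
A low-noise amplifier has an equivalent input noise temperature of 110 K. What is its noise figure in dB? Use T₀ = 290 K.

F = 1 + T_e/T₀ = 1 + 110/290 = 1.37931
NF = 10 log₁₀(1.37931) = 1.40 dB

1.40 dB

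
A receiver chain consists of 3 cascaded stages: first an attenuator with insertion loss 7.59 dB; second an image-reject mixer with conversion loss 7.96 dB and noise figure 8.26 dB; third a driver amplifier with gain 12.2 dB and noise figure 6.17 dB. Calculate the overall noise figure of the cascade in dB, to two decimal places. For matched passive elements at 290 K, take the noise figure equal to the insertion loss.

Convert to linear (a loss of L dB is a gain of −L dB): F_i = 10^(NF_i/10), G_i = 10^(G_i,dB/10)
  Stage 1: F_1 = 10^(7.59/10) = 5.741, G_1 = 10^(−7.59/10) = 0.1742
  Stage 2: F_2 = 10^(8.26/10) = 6.699, G_2 = 10^(−7.96/10) = 0.1600
  Stage 3: F_3 = 10^(6.17/10) = 4.140, G_3 = 10^(12.2/10) = 16.60
Friis cascade:
  F = 5.741 + (6.699 − 1)/0.1742 + (4.140 − 1)/0.02786 = 151.2
NF = 10 log₁₀(151.2) = 21.79 dB

21.79 dB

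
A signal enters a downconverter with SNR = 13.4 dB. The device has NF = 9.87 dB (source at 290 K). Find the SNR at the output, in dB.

3.53 dB

By definition F = SNR_in/SNR_out, so in dB: SNR_out = SNR_in − NF
SNR_out = 13.4 − 9.87 = 3.53 dB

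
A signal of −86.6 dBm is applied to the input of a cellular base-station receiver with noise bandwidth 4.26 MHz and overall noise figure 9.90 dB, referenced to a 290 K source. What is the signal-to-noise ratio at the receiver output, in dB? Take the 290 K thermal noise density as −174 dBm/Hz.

11.2 dB

Noise floor: N = −174 + 10 log₁₀(B) + NF
10 log₁₀(4.26×10⁶) = 66.29 dB
N = −174 + 66.29 + 9.90 = −97.81 dBm
SNR = P_sig − N = −86.6 − (−97.81) = 11.21 dB → 11.2 dB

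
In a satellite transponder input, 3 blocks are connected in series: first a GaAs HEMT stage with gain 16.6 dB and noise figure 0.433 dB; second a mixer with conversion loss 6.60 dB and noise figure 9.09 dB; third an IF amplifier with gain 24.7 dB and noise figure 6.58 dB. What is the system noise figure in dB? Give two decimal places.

Convert to linear (a loss of L dB is a gain of −L dB): F_i = 10^(NF_i/10), G_i = 10^(G_i,dB/10)
  Stage 1: F_1 = 10^(0.433/10) = 1.105, G_1 = 10^(16.6/10) = 45.71
  Stage 2: F_2 = 10^(9.09/10) = 8.110, G_2 = 10^(−6.60/10) = 0.2188
  Stage 3: F_3 = 10^(6.58/10) = 4.550, G_3 = 10^(24.7/10) = 295.1
Friis cascade:
  F = 1.105 + (8.110 − 1)/45.71 + (4.550 − 1)/10.00 = 1.615
NF = 10 log₁₀(1.615) = 2.08 dB

2.08 dB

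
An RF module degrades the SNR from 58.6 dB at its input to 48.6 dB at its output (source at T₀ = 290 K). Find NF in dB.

10.0 dB

NF (dB) = SNR_in(dB) − SNR_out(dB) when the source is at T₀
NF = 58.6 − 48.6 = 10.0 dB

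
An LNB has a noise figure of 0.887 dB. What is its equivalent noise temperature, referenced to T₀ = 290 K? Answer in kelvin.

F = 10^(0.887/10) = 1.22659
T_e = (F − 1)·T₀ = (1.22659 − 1) × 290 = 65.7 K

65.7 K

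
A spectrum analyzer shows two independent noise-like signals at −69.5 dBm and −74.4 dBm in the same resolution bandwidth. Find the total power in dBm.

Convert to linear, add, convert back:
P₁ = 1.12×10⁻¹⁰ W, P₂ = 3.63×10⁻¹¹ W
P_tot = 1.49×10⁻¹⁰ W → 10 log₁₀(P_tot / 10⁻³) = −68.3 dBm

−68.3 dBm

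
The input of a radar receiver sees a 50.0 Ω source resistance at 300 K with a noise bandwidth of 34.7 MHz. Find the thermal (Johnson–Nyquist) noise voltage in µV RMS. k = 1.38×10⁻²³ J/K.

V_n = √(4kTRB)
4kTRB = 4 × 1.38×10⁻²³ × 300 × 5.00×10¹ × 3.47×10⁷ = 2.87×10⁻¹¹ V²
V_n = √(2.87×10⁻¹¹) = 5.36×10⁻⁶ V = 5.36 µV

5.36 µV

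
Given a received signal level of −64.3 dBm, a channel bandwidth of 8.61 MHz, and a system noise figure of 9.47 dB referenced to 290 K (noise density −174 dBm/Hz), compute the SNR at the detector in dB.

30.9 dB

Noise floor: N = −174 + 10 log₁₀(B) + NF
10 log₁₀(8.61×10⁶) = 69.35 dB
N = −174 + 69.35 + 9.47 = −95.18 dBm
SNR = P_sig − N = −64.3 − (−95.18) = 30.88 dB → 30.9 dB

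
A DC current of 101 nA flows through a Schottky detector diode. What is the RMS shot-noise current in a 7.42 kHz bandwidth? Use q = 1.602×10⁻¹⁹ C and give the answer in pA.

15.5 pA

I_n = √(2qI·B)
2qI·B = 2 × 1.602×10⁻¹⁹ × 1.01×10⁻⁷ × 7.42×10³ = 2.40×10⁻²² A²
I_n = √(2.40×10⁻²²) = 1.55×10⁻¹¹ A = 15.5 pA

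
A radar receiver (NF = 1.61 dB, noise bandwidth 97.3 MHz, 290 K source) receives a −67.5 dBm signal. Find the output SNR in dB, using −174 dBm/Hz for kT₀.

25.0 dB

Noise floor: N = −174 + 10 log₁₀(B) + NF
10 log₁₀(9.73×10⁷) = 79.88 dB
N = −174 + 79.88 + 1.61 = −92.51 dBm
SNR = P_sig − N = −67.5 − (−92.51) = 25.01 dB → 25.0 dB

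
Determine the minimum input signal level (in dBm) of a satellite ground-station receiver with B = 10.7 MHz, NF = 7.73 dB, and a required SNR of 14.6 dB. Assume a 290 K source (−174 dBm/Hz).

Sensitivity = −174 + 10 log₁₀(B) + NF + SNR_min
= −174 + 70.29 + 7.73 + 14.6
= −81.38 dBm → −81.4 dBm

−81.4 dBm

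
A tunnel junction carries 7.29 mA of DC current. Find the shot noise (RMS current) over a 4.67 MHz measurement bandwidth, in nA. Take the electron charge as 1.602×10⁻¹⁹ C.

104 nA

I_n = √(2qI·B)
2qI·B = 2 × 1.602×10⁻¹⁹ × 7.29×10⁻³ × 4.67×10⁶ = 1.09×10⁻¹⁴ A²
I_n = √(1.09×10⁻¹⁴) = 1.04×10⁻⁷ A = 104 nA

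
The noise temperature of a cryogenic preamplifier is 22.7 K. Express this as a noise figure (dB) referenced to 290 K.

0.327 dB

F = 1 + T_e/T₀ = 1 + 22.7/290 = 1.07828
NF = 10 log₁₀(1.07828) = 0.327 dB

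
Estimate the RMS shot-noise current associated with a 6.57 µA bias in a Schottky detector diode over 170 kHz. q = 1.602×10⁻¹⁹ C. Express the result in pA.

I_n = √(2qI·B)
2qI·B = 2 × 1.602×10⁻¹⁹ × 6.57×10⁻⁶ × 1.70×10⁵ = 3.58×10⁻¹⁹ A²
I_n = √(3.58×10⁻¹⁹) = 5.98×10⁻¹⁰ A = 598 pA

598 pA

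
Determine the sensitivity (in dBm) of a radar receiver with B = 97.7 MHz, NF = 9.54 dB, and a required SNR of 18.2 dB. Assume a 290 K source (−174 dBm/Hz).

−66.4 dBm

Sensitivity = −174 + 10 log₁₀(B) + NF + SNR_min
= −174 + 79.9 + 9.54 + 18.2
= −66.36 dBm → −66.4 dBm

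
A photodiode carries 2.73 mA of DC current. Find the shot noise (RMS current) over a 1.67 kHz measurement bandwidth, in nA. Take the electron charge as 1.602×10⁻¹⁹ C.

I_n = √(2qI·B)
2qI·B = 2 × 1.602×10⁻¹⁹ × 2.73×10⁻³ × 1.67×10³ = 1.46×10⁻¹⁸ A²
I_n = √(1.46×10⁻¹⁸) = 1.21×10⁻⁹ A = 1.21 nA

1.21 nA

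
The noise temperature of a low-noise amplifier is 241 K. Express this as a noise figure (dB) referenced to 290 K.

F = 1 + T_e/T₀ = 1 + 241/290 = 1.83103
NF = 10 log₁₀(1.83103) = 2.63 dB

2.63 dB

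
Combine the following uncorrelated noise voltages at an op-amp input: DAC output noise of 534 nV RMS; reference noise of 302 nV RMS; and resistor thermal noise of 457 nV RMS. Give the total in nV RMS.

Uncorrelated sources add in power (mean-square): V_tot = √(ΣV_i²)
V_tot = √[(5.34×10⁻⁷)² + (3.02×10⁻⁷)² + (4.57×10⁻⁷)²] = 7.65×10⁻⁷ V = 765 nV

765 nV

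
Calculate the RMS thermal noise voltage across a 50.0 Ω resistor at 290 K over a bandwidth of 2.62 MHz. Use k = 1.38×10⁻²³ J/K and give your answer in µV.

V_n = √(4kTRB)
4kTRB = 4 × 1.38×10⁻²³ × 290 × 5.00×10¹ × 2.62×10⁶ = 2.10×10⁻¹² V²
V_n = √(2.10×10⁻¹²) = 1.45×10⁻⁶ V = 1.45 µV

1.45 µV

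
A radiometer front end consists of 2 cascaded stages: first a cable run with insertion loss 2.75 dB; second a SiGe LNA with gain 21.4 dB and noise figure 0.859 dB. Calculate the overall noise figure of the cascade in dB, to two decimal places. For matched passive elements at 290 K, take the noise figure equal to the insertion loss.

Convert to linear (a loss of L dB is a gain of −L dB): F_i = 10^(NF_i/10), G_i = 10^(G_i,dB/10)
  Stage 1: F_1 = 10^(2.75/10) = 1.884, G_1 = 10^(−2.75/10) = 0.5309
  Stage 2: F_2 = 10^(0.859/10) = 1.219, G_2 = 10^(21.4/10) = 138.0
Friis cascade:
  F = 1.884 + (1.219 − 1)/0.5309 = 2.296
NF = 10 log₁₀(2.296) = 3.61 dB

3.61 dB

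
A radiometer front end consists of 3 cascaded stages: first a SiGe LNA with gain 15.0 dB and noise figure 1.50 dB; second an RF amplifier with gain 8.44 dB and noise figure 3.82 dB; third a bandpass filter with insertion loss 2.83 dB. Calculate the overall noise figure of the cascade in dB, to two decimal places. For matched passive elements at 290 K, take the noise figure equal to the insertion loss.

Convert to linear (a loss of L dB is a gain of −L dB): F_i = 10^(NF_i/10), G_i = 10^(G_i,dB/10)
  Stage 1: F_1 = 10^(1.50/10) = 1.413, G_1 = 10^(15.0/10) = 31.62
  Stage 2: F_2 = 10^(3.82/10) = 2.410, G_2 = 10^(8.44/10) = 6.982
  Stage 3: F_3 = 10^(2.83/10) = 1.919, G_3 = 10^(−2.83/10) = 0.5212
Friis cascade:
  F = 1.413 + (2.410 − 1)/31.62 + (1.919 − 1)/220.8 = 1.461
NF = 10 log₁₀(1.461) = 1.65 dB

1.65 dB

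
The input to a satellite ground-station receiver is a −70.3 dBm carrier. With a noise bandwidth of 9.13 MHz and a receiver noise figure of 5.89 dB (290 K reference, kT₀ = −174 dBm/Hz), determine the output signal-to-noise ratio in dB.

28.2 dB

Noise floor: N = −174 + 10 log₁₀(B) + NF
10 log₁₀(9.13×10⁶) = 69.6 dB
N = −174 + 69.6 + 5.89 = −98.51 dBm
SNR = P_sig − N = −70.3 − (−98.51) = 28.21 dB → 28.2 dB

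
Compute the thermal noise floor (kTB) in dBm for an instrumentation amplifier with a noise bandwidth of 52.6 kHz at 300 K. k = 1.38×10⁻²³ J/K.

P_n = kTB = 1.38×10⁻²³ × 300 × 5.26×10⁴ = 2.18×10⁻¹⁶ W
In dBm: 10 log₁₀(2.18×10⁻¹⁶ / 10⁻³) = −126.6 dBm

−126.6 dBm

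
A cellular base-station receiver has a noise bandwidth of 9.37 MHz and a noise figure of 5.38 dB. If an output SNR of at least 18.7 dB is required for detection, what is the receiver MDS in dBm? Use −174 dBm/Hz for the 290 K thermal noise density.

−80.2 dBm

Sensitivity = −174 + 10 log₁₀(B) + NF + SNR_min
= −174 + 69.72 + 5.38 + 18.7
= −80.20 dBm → −80.2 dBm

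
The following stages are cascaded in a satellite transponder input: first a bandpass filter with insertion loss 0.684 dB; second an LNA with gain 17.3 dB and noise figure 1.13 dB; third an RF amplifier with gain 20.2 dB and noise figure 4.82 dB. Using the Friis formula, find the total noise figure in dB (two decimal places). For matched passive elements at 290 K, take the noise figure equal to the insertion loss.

Convert to linear (a loss of L dB is a gain of −L dB): F_i = 10^(NF_i/10), G_i = 10^(G_i,dB/10)
  Stage 1: F_1 = 10^(0.684/10) = 1.171, G_1 = 10^(−0.684/10) = 0.8543
  Stage 2: F_2 = 10^(1.13/10) = 1.297, G_2 = 10^(17.3/10) = 53.70
  Stage 3: F_3 = 10^(4.82/10) = 3.034, G_3 = 10^(20.2/10) = 104.7
Friis cascade:
  F = 1.171 + (1.297 − 1)/0.8543 + (3.034 − 1)/45.88 = 1.563
NF = 10 log₁₀(1.563) = 1.94 dB

1.94 dB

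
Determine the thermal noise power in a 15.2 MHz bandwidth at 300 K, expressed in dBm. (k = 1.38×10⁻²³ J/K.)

P_n = kTB = 1.38×10⁻²³ × 300 × 1.52×10⁷ = 6.29×10⁻¹⁴ W
In dBm: 10 log₁₀(6.29×10⁻¹⁴ / 10⁻³) = −102.0 dBm

−102.0 dBm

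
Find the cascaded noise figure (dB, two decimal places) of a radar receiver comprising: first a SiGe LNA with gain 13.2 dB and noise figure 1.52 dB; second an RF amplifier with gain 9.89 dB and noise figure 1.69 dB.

Convert to linear (a loss of L dB is a gain of −L dB): F_i = 10^(NF_i/10), G_i = 10^(G_i,dB/10)
  Stage 1: F_1 = 10^(1.52/10) = 1.419, G_1 = 10^(13.2/10) = 20.89
  Stage 2: F_2 = 10^(1.69/10) = 1.476, G_2 = 10^(9.89/10) = 9.750
Friis cascade:
  F = 1.419 + (1.476 − 1)/20.89 = 1.442
NF = 10 log₁₀(1.442) = 1.59 dB

1.59 dB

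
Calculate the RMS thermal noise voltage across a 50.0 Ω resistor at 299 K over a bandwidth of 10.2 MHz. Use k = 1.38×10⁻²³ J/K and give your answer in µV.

V_n = √(4kTRB)
4kTRB = 4 × 1.38×10⁻²³ × 299 × 5.00×10¹ × 1.02×10⁷ = 8.42×10⁻¹² V²
V_n = √(8.42×10⁻¹²) = 2.90×10⁻⁶ V = 2.90 µV

2.90 µV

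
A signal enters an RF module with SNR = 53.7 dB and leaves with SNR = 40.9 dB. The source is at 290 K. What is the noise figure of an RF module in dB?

NF (dB) = SNR_in(dB) − SNR_out(dB) when the source is at T₀
NF = 53.7 − 40.9 = 12.8 dB

12.8 dB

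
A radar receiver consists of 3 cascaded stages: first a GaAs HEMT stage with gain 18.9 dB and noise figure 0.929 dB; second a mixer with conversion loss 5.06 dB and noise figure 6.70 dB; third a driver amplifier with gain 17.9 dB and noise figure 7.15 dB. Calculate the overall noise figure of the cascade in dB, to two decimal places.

Convert to linear (a loss of L dB is a gain of −L dB): F_i = 10^(NF_i/10), G_i = 10^(G_i,dB/10)
  Stage 1: F_1 = 10^(0.929/10) = 1.239, G_1 = 10^(18.9/10) = 77.62
  Stage 2: F_2 = 10^(6.70/10) = 4.677, G_2 = 10^(−5.06/10) = 0.3119
  Stage 3: F_3 = 10^(7.15/10) = 5.188, G_3 = 10^(17.9/10) = 61.66
Friis cascade:
  F = 1.239 + (4.677 − 1)/77.62 + (5.188 − 1)/24.21 = 1.459
NF = 10 log₁₀(1.459) = 1.64 dB

1.64 dB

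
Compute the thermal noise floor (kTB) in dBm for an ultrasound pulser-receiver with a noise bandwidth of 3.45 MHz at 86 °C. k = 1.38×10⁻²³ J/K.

−107.7 dBm

T = 86 °C + 273.15 = 359.15 K
P_n = kTB = 1.38×10⁻²³ × 359.15 × 3.45×10⁶ = 1.71×10⁻¹⁴ W
In dBm: 10 log₁₀(1.71×10⁻¹⁴ / 10⁻³) = −107.7 dBm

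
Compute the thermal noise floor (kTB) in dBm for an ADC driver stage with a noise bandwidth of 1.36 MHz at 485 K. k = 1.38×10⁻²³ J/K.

P_n = kTB = 1.38×10⁻²³ × 485 × 1.36×10⁶ = 9.10×10⁻¹⁵ W
In dBm: 10 log₁₀(9.10×10⁻¹⁵ / 10⁻³) = −110.4 dBm

−110.4 dBm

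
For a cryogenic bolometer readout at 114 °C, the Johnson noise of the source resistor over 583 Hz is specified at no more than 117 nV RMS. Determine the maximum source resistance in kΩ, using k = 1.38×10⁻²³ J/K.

1.10 kΩ

T = 114 °C + 273.15 = 387.15 K
Johnson–Nyquist: V_n = √(4kTRB) ⇒ R = V_n² / (4kTB)
4kTB = 4 × 1.38×10⁻²³ × 387.15 × 5.83×10² = 1.25×10⁻¹⁷
R = (1.17×10⁻⁷)² / 1.25×10⁻¹⁷ = 1.10×10³ Ω = 1.10 kΩ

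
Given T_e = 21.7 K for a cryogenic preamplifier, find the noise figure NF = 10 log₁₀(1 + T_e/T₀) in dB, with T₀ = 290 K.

0.313 dB

F = 1 + T_e/T₀ = 1 + 21.7/290 = 1.07483
NF = 10 log₁₀(1.07483) = 0.313 dB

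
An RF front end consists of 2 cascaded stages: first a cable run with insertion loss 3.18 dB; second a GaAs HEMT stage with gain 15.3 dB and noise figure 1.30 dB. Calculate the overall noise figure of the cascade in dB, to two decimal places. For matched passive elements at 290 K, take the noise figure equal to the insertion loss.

Convert to linear (a loss of L dB is a gain of −L dB): F_i = 10^(NF_i/10), G_i = 10^(G_i,dB/10)
  Stage 1: F_1 = 10^(3.18/10) = 2.080, G_1 = 10^(−3.18/10) = 0.4808
  Stage 2: F_2 = 10^(1.30/10) = 1.349, G_2 = 10^(15.3/10) = 33.88
Friis cascade:
  F = 2.080 + (1.349 − 1)/0.4808 = 2.805
NF = 10 log₁₀(2.805) = 4.48 dB

4.48 dB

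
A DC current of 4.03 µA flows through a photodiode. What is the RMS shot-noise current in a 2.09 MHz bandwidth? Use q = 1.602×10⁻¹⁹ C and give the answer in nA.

1.64 nA

I_n = √(2qI·B)
2qI·B = 2 × 1.602×10⁻¹⁹ × 4.03×10⁻⁶ × 2.09×10⁶ = 2.70×10⁻¹⁸ A²
I_n = √(2.70×10⁻¹⁸) = 1.64×10⁻⁹ A = 1.64 nA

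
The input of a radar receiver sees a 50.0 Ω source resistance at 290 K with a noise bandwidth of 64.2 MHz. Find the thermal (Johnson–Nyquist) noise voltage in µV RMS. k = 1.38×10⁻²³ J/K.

V_n = √(4kTRB)
4kTRB = 4 × 1.38×10⁻²³ × 290 × 5.00×10¹ × 6.42×10⁷ = 5.14×10⁻¹¹ V²
V_n = √(5.14×10⁻¹¹) = 7.17×10⁻⁶ V = 7.17 µV

7.17 µV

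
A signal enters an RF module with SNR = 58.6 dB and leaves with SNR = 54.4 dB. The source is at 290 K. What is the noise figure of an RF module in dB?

4.2 dB

NF (dB) = SNR_in(dB) − SNR_out(dB) when the source is at T₀
NF = 58.6 − 54.4 = 4.2 dB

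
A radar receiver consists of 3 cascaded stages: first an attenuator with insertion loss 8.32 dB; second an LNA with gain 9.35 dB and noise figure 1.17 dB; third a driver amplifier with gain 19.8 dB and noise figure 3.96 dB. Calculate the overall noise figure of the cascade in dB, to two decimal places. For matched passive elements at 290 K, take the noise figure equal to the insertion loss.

Convert to linear (a loss of L dB is a gain of −L dB): F_i = 10^(NF_i/10), G_i = 10^(G_i,dB/10)
  Stage 1: F_1 = 10^(8.32/10) = 6.792, G_1 = 10^(−8.32/10) = 0.1472
  Stage 2: F_2 = 10^(1.17/10) = 1.309, G_2 = 10^(9.35/10) = 8.610
  Stage 3: F_3 = 10^(3.96/10) = 2.489, G_3 = 10^(19.8/10) = 95.50
Friis cascade:
  F = 6.792 + (1.309 − 1)/0.1472 + (2.489 − 1)/1.268 = 10.07
NF = 10 log₁₀(10.07) = 10.03 dB

10.03 dB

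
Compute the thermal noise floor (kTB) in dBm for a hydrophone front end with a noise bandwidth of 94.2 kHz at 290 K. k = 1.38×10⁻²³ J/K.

−124.2 dBm

P_n = kTB = 1.38×10⁻²³ × 290 × 9.42×10⁴ = 3.77×10⁻¹⁶ W
In dBm: 10 log₁₀(3.77×10⁻¹⁶ / 10⁻³) = −124.2 dBm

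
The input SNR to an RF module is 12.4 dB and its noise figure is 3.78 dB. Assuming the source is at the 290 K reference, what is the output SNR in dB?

8.62 dB

By definition F = SNR_in/SNR_out, so in dB: SNR_out = SNR_in − NF
SNR_out = 12.4 − 3.78 = 8.62 dB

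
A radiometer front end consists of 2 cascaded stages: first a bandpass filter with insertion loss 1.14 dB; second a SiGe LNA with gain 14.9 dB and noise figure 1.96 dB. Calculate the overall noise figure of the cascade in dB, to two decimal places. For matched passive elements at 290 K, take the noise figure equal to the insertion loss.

Convert to linear (a loss of L dB is a gain of −L dB): F_i = 10^(NF_i/10), G_i = 10^(G_i,dB/10)
  Stage 1: F_1 = 10^(1.14/10) = 1.300, G_1 = 10^(−1.14/10) = 0.7691
  Stage 2: F_2 = 10^(1.96/10) = 1.570, G_2 = 10^(14.9/10) = 30.90
Friis cascade:
  F = 1.300 + (1.570 − 1)/0.7691 = 2.042
NF = 10 log₁₀(2.042) = 3.10 dB

3.10 dB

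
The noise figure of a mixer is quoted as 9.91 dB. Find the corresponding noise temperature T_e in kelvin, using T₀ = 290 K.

F = 10^(9.91/10) = 9.7949
T_e = (F − 1)·T₀ = (9.7949 − 1) × 290 = 2551 K

2551 K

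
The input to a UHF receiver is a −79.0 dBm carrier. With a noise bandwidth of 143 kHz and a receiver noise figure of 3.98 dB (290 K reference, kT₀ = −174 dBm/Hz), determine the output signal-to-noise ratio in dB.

Noise floor: N = −174 + 10 log₁₀(B) + NF
10 log₁₀(1.43×10⁵) = 51.55 dB
N = −174 + 51.55 + 3.98 = −118.47 dBm
SNR = P_sig − N = −79.0 − (−118.47) = 39.47 dB → 39.5 dB

39.5 dB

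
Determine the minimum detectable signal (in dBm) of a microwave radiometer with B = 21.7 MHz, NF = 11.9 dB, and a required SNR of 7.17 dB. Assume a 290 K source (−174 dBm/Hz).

Sensitivity = −174 + 10 log₁₀(B) + NF + SNR_min
= −174 + 73.36 + 11.9 + 7.17
= −81.57 dBm → −81.6 dBm

−81.6 dBm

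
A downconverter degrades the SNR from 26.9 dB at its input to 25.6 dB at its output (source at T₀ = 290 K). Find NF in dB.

1.3 dB

NF (dB) = SNR_in(dB) − SNR_out(dB) when the source is at T₀
NF = 26.9 − 25.6 = 1.3 dB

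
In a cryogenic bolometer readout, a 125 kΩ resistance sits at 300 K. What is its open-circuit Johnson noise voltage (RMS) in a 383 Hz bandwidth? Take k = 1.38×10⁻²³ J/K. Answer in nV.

890 nV

V_n = √(4kTRB)
4kTRB = 4 × 1.38×10⁻²³ × 300 × 1.25×10⁵ × 3.83×10² = 7.93×10⁻¹³ V²
V_n = √(7.93×10⁻¹³) = 8.90×10⁻⁷ V = 890 nV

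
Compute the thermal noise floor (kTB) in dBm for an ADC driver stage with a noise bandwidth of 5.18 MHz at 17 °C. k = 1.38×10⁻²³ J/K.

T = 17 °C + 273.15 = 290.15 K
P_n = kTB = 1.38×10⁻²³ × 290.15 × 5.18×10⁶ = 2.07×10⁻¹⁴ W
In dBm: 10 log₁₀(2.07×10⁻¹⁴ / 10⁻³) = −106.8 dBm

−106.8 dBm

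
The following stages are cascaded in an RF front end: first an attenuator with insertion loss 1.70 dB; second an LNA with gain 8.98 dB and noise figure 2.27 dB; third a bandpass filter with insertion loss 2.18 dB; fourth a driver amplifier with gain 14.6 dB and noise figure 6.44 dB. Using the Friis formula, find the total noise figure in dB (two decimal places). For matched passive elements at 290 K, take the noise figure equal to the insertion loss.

Convert to linear (a loss of L dB is a gain of −L dB): F_i = 10^(NF_i/10), G_i = 10^(G_i,dB/10)
  Stage 1: F_1 = 10^(1.70/10) = 1.479, G_1 = 10^(−1.70/10) = 0.6761
  Stage 2: F_2 = 10^(2.27/10) = 1.687, G_2 = 10^(8.98/10) = 7.907
  Stage 3: F_3 = 10^(2.18/10) = 1.652, G_3 = 10^(−2.18/10) = 0.6053
  Stage 4: F_4 = 10^(6.44/10) = 4.406, G_4 = 10^(14.6/10) = 28.84
Friis cascade:
  F = 1.479 + (1.687 − 1)/0.6761 + (1.652 − 1)/5.346 + (4.406 − 1)/3.236 = 3.669
NF = 10 log₁₀(3.669) = 5.65 dB

5.65 dB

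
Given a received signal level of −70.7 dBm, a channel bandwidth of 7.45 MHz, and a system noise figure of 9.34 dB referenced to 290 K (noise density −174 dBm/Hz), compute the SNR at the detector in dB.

25.2 dB

Noise floor: N = −174 + 10 log₁₀(B) + NF
10 log₁₀(7.45×10⁶) = 68.72 dB
N = −174 + 68.72 + 9.34 = −95.94 dBm
SNR = P_sig − N = −70.7 − (−95.94) = 25.24 dB → 25.2 dB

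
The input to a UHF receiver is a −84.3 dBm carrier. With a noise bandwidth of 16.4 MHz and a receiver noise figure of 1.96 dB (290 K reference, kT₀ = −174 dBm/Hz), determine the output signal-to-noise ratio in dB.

15.6 dB

Noise floor: N = −174 + 10 log₁₀(B) + NF
10 log₁₀(1.64×10⁷) = 72.15 dB
N = −174 + 72.15 + 1.96 = −99.89 dBm
SNR = P_sig − N = −84.3 − (−99.89) = 15.59 dB → 15.6 dB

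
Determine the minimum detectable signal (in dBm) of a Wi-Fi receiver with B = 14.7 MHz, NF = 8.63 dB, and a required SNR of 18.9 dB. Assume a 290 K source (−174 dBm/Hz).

−74.8 dBm

Sensitivity = −174 + 10 log₁₀(B) + NF + SNR_min
= −174 + 71.67 + 8.63 + 18.9
= −74.80 dBm → −74.8 dBm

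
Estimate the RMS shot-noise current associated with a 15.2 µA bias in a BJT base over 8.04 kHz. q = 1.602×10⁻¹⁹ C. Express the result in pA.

198 pA

I_n = √(2qI·B)
2qI·B = 2 × 1.602×10⁻¹⁹ × 1.52×10⁻⁵ × 8.04×10³ = 3.92×10⁻²⁰ A²
I_n = √(3.92×10⁻²⁰) = 1.98×10⁻¹⁰ A = 198 pA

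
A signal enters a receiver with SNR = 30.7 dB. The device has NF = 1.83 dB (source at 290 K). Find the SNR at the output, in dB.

By definition F = SNR_in/SNR_out, so in dB: SNR_out = SNR_in − NF
SNR_out = 30.7 − 1.83 = 28.87 dB

28.87 dB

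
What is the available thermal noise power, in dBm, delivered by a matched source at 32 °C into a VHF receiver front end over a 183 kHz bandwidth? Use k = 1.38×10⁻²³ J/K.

T = 32 °C + 273.15 = 305.15 K
P_n = kTB = 1.38×10⁻²³ × 305.15 × 1.83×10⁵ = 7.71×10⁻¹⁶ W
In dBm: 10 log₁₀(7.71×10⁻¹⁶ / 10⁻³) = −121.1 dBm

−121.1 dBm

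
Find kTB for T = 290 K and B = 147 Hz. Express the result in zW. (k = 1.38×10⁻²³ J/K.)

P_n = kTB = 1.38×10⁻²³ × 290 × 1.47×10² = 5.88×10⁻¹⁹ W = 588 zW

588 zW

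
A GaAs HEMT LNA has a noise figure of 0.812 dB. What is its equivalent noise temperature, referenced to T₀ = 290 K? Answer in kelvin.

59.6 K

F = 10^(0.812/10) = 1.20559
T_e = (F − 1)·T₀ = (1.20559 − 1) × 290 = 59.6 K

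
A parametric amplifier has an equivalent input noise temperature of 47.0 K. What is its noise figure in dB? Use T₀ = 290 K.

F = 1 + T_e/T₀ = 1 + 47.0/290 = 1.16207
NF = 10 log₁₀(1.16207) = 0.652 dB

0.652 dB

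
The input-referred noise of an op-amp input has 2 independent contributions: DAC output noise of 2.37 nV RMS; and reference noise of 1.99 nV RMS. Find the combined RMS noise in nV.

3.09 nV

Uncorrelated sources add in power (mean-square): V_tot = √(ΣV_i²)
V_tot = √[(2.37×10⁻⁹)² + (1.99×10⁻⁹)²] = 3.09×10⁻⁹ V = 3.09 nV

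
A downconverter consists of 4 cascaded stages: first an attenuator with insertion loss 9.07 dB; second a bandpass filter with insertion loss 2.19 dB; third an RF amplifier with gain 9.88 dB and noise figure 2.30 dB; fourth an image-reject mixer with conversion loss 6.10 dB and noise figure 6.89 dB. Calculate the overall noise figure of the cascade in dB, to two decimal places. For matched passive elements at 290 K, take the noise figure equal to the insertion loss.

14.48 dB

Convert to linear (a loss of L dB is a gain of −L dB): F_i = 10^(NF_i/10), G_i = 10^(G_i,dB/10)
  Stage 1: F_1 = 10^(9.07/10) = 8.072, G_1 = 10^(−9.07/10) = 0.1239
  Stage 2: F_2 = 10^(2.19/10) = 1.656, G_2 = 10^(−2.19/10) = 0.6039
  Stage 3: F_3 = 10^(2.30/10) = 1.698, G_3 = 10^(9.88/10) = 9.727
  Stage 4: F_4 = 10^(6.89/10) = 4.887, G_4 = 10^(−6.10/10) = 0.2455
Friis cascade:
  F = 8.072 + (1.656 − 1)/0.1239 + (1.698 − 1)/0.07482 + (4.887 − 1)/0.7278 = 28.04
NF = 10 log₁₀(28.04) = 14.48 dB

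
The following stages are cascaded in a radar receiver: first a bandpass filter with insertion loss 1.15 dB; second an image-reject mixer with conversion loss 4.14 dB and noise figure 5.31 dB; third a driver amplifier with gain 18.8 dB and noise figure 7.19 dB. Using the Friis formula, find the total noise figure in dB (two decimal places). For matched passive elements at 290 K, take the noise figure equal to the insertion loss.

Convert to linear (a loss of L dB is a gain of −L dB): F_i = 10^(NF_i/10), G_i = 10^(G_i,dB/10)
  Stage 1: F_1 = 10^(1.15/10) = 1.303, G_1 = 10^(−1.15/10) = 0.7674
  Stage 2: F_2 = 10^(5.31/10) = 3.396, G_2 = 10^(−4.14/10) = 0.3855
  Stage 3: F_3 = 10^(7.19/10) = 5.236, G_3 = 10^(18.8/10) = 75.86
Friis cascade:
  F = 1.303 + (3.396 − 1)/0.7674 + (5.236 − 1)/0.2958 = 18.75
NF = 10 log₁₀(18.75) = 12.73 dB

12.73 dB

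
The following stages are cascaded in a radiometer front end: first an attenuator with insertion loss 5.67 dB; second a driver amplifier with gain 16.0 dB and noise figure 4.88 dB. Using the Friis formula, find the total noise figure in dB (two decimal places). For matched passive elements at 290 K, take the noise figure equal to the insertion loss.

10.55 dB

Convert to linear (a loss of L dB is a gain of −L dB): F_i = 10^(NF_i/10), G_i = 10^(G_i,dB/10)
  Stage 1: F_1 = 10^(5.67/10) = 3.690, G_1 = 10^(−5.67/10) = 0.2710
  Stage 2: F_2 = 10^(4.88/10) = 3.076, G_2 = 10^(16.0/10) = 39.81
Friis cascade:
  F = 3.690 + (3.076 − 1)/0.2710 = 11.35
NF = 10 log₁₀(11.35) = 10.55 dB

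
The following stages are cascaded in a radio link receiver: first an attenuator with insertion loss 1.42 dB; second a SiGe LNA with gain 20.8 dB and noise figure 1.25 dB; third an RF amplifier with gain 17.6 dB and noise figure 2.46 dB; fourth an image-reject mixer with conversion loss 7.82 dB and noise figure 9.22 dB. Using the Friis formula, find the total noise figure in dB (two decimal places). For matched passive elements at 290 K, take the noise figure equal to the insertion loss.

Convert to linear (a loss of L dB is a gain of −L dB): F_i = 10^(NF_i/10), G_i = 10^(G_i,dB/10)
  Stage 1: F_1 = 10^(1.42/10) = 1.387, G_1 = 10^(−1.42/10) = 0.7211
  Stage 2: F_2 = 10^(1.25/10) = 1.334, G_2 = 10^(20.8/10) = 120.2
  Stage 3: F_3 = 10^(2.46/10) = 1.762, G_3 = 10^(17.6/10) = 57.54
  Stage 4: F_4 = 10^(9.22/10) = 8.356, G_4 = 10^(−7.82/10) = 0.1652
Friis cascade:
  F = 1.387 + (1.334 − 1)/0.7211 + (1.762 − 1)/86.70 + (8.356 − 1)/4989 = 1.860
NF = 10 log₁₀(1.860) = 2.69 dB

2.69 dB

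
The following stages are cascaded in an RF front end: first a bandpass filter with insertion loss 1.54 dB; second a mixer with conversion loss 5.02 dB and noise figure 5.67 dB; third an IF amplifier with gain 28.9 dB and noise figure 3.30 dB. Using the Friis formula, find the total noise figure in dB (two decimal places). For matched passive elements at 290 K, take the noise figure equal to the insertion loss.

10.18 dB

Convert to linear (a loss of L dB is a gain of −L dB): F_i = 10^(NF_i/10), G_i = 10^(G_i,dB/10)
  Stage 1: F_1 = 10^(1.54/10) = 1.426, G_1 = 10^(−1.54/10) = 0.7015
  Stage 2: F_2 = 10^(5.67/10) = 3.690, G_2 = 10^(−5.02/10) = 0.3148
  Stage 3: F_3 = 10^(3.30/10) = 2.138, G_3 = 10^(28.9/10) = 776.2
Friis cascade:
  F = 1.426 + (3.690 − 1)/0.7015 + (2.138 − 1)/0.2208 = 10.41
NF = 10 log₁₀(10.41) = 10.18 dB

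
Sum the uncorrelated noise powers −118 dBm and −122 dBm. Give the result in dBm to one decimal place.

−116.5 dBm

Convert to linear, add, convert back:
P₁ = 1.58×10⁻¹⁵ W, P₂ = 6.31×10⁻¹⁶ W
P_tot = 2.22×10⁻¹⁵ W → 10 log₁₀(P_tot / 10⁻³) = −116.5 dBm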